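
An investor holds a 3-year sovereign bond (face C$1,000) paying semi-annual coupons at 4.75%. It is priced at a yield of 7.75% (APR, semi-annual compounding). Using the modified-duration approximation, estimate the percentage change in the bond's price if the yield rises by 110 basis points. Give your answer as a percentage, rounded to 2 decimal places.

-2.99%

Periodic yield y = 0.03875. Modified duration first:
  t   CF        PV=CF/(1+0.03875)^t    t·PV
  1        23.75        22.8640        22.8640
  2        23.75        22.0111        44.0222
  3        23.75        21.1900        63.5699
  4        23.75        20.3995        81.5980
  5        23.75        19.6385        98.1925
  6     1,023.75       814.9439     4,889.6632
  Σ                    921.0470     5,199.9098
P = 921.0470; D_Mac = 5.64565 half-year periods = 2.82283 yrs; D_mod = 2.82283/(1+0.03875) = 2.71752 yrs.
ΔP/P ≈ -D_mod · Δy = -2.71752 × (+0.011) = -0.029893 = -2.9893%.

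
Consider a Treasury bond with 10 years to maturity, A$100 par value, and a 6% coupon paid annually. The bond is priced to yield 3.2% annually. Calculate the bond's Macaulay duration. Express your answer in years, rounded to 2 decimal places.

8.05 years

Periodic yield y = 0.032. Discount each cash flow and weight by its year:
  t   CF        PV=CF/(1+0.032)^t    t·PV
  1         6.00         5.8140         5.8140
  2         6.00         5.6337        11.2674
  3         6.00         5.4590        16.3770
  4         6.00         5.2897        21.1589
  5         6.00         5.1257        25.6285
  6         6.00         4.9668        29.8006
  7         6.00         4.8128        33.6893
  8         6.00         4.6635        37.3081
  9         6.00         4.5189        40.6702
  10      106.00        77.3587       773.5865
  Σ                    123.6426       995.3003
Price P = Σ PV = 123.6426.
Macaulay duration = Σ(t·PV) / P = 995.3003 / 123.6426 = 8.04982 years.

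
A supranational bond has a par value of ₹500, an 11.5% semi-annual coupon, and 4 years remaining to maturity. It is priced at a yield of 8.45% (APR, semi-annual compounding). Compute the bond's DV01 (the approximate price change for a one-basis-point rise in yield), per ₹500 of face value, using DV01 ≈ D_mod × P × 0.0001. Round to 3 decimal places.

Periodic yield y = 0.04225.
  t   CF        PV=CF/(1+0.04225)^t    t·PV
  1        28.75        27.5846        27.5846
  2        28.75        26.4663        52.9327
  3        28.75        25.3935        76.1804
  4        28.75        24.3641        97.4564
  5        28.75        23.3764       116.8822
  6        28.75        22.4288       134.5729
  7        28.75        21.5196       150.6373
  8       528.75       379.7302     3,037.8417
  Σ                    550.8636     3,694.0882
P = 550.8636; D_Mac = 6.70599 half-year periods = 3.35300 yrs; D_mod = 3.21708 yrs.
DV01 ≈ 3.21708 × 550.8636 × 0.0001 = 0.177217.

₹0.177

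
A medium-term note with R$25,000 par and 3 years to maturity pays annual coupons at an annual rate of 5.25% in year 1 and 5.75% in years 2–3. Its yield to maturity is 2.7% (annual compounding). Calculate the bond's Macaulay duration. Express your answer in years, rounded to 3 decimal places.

2.855 years

Periodic yield y = 0.027. Discount each cash flow and weight by its year:
  t   CF        PV=CF/(1+0.027)^t    t·PV
  1     1,312.50     1,277.9942     1,277.9942
  2     1,437.50     1,362.9093     2,725.8187
  3    26,437.50    24,406.6995    73,220.0985
  Σ                 27,047.6030    77,223.9113
Price P = Σ PV = 27,047.6030.
Macaulay duration = Σ(t·PV) / P = 77,223.9113 / 27,047.6030 = 2.85511 years.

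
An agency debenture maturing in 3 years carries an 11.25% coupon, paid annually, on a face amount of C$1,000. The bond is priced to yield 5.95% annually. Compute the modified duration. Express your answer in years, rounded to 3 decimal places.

Periodic yield y = 0.0595. First find Macaulay duration:
  t   CF        PV=CF/(1+0.0595)^t    t·PV
  1       112.50       106.1822       106.1822
  2       112.50       100.2191       200.4382
  3     1,112.50       935.3995     2,806.1985
  Σ                  1,141.8008     3,112.8189
P = 1,141.8008; Macaulay duration = 3,112.8189 / 1,141.8008 = 2.72624 years.
Modified duration = D_Mac / (1 + y) = 2.72624 / 1.0595 = 2.57313 years.

2.573 years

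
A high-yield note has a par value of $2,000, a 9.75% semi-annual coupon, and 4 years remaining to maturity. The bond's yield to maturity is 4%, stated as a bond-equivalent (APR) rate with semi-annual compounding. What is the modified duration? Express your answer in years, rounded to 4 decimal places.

3.4004 years

Periodic yield y = 0.02. First find Macaulay duration:
  t   CF        PV=CF/(1+0.02)^t    t·PV
  1        97.50        95.5882        95.5882
  2        97.50        93.7140       187.4279
  3        97.50        91.8764       275.6293
  4        97.50        90.0749       360.2997
  5        97.50        88.3088       441.5438
  6        97.50        86.5772       519.4633
  7        97.50        84.8796       594.1573
  8     2,097.50     1,790.1961    14,321.5684
  Σ                  2,421.2152    16,795.6779
P = 2,421.2152; Macaulay duration = 16,795.6779 / 2,421.2152 = 6.93688 half-year periods = 3.46844 years.
Modified duration = D_Mac / (1 + y) = 3.46844 / 1.02 = 3.40043 years.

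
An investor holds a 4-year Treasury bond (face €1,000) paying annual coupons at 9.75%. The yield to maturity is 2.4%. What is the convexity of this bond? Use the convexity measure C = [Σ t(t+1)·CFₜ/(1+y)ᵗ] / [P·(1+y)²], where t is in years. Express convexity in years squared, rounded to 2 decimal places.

With y = 0.024:
  t   CF        PV=CF/(1+0.024)^t    t·PV        t(t+1)·PV
  1        97.50        95.2148        95.2148         190.4297
  2        97.50        92.9832       185.9665         557.8995
  3        97.50        90.8040       272.4119       1,089.6474
  4     1,097.50       998.1704     3,992.6817      19,963.4087
  Σ                  1,277.1725     4,546.2749      21,801.3853
P = 1,277.1725.
Convexity = Σ t(t+1)·PV / [P·(1+y)²] = 21,801.3853 / (1,277.1725 × 1.048576) = 16.27926.

16.28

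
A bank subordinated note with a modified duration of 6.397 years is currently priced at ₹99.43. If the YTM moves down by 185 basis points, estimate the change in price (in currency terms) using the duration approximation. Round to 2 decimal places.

+₹11.77

Duration approximation: ΔP/P ≈ -D_mod · Δy = -6.397 × (-0.0185) = +0.1183445.
ΔP ≈ 99.43 × (+0.1183445) = +11.766993635.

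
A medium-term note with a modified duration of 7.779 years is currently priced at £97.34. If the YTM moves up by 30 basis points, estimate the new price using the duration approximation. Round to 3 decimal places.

Duration approximation: ΔP/P ≈ -D_mod · Δy = -7.779 × (+0.003) = -0.023337.
New price ≈ 97.34 × (1 - 0.023337) = 95.06837642.

£95.068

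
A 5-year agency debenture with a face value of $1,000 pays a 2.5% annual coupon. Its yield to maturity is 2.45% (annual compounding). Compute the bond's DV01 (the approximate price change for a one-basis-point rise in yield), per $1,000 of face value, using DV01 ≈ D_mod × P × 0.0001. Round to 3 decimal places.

$0.466

Periodic yield y = 0.0245.
  t   CF        PV=CF/(1+0.0245)^t    t·PV
  1        25.00        24.4021        24.4021
  2        25.00        23.8186        47.6372
  3        25.00        23.2490        69.7470
  4        25.00        22.6930        90.7721
  5     1,025.00       908.1635     4,540.8176
  Σ                  1,002.3263     4,773.3759
P = 1,002.3263; D_Mac = 4.76230 yrs; D_mod = 4.64841 yrs.
DV01 ≈ 4.64841 × 1,002.3263 × 0.0001 = 0.465922.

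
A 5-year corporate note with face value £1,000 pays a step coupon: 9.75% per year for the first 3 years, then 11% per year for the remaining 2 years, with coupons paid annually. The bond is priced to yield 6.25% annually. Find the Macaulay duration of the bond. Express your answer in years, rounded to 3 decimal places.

Periodic yield y = 0.0625. Discount each cash flow and weight by its year:
  t   CF        PV=CF/(1+0.0625)^t    t·PV
  1        97.50        91.7647        91.7647
  2        97.50        86.3668       172.7336
  3        97.50        81.2864       243.8591
  4       110.00        86.3131       345.2526
  5     1,110.00       819.7441     4,098.7204
  Σ                  1,165.4751     4,952.3304
Price P = Σ PV = 1,165.4751.
Macaulay duration = Σ(t·PV) / P = 4,952.3304 / 1,165.4751 = 4.24919 years.

4.249 years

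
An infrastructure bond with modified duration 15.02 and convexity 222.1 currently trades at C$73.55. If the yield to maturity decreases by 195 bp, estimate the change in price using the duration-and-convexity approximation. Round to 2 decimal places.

+C$24.65

Duration effect: -D_mod·Δy = -15.02 × (-0.0195) = +0.292890
Convexity effect: ½·C·(Δy)² = 0.5 × 222.1 × (-0.0195)² = +0.0422267625
ΔP/P ≈ +0.292890 + 0.0422267625 = +0.3351167625
ΔP ≈ 73.55 × (+0.3351167625) = +24.647837881875.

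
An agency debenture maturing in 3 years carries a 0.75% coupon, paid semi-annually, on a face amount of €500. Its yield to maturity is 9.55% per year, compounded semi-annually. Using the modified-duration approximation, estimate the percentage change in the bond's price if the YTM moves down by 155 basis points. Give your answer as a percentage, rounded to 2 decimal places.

Periodic yield y = 0.04775. Modified duration first:
  t   CF        PV=CF/(1+0.04775)^t    t·PV
  1        1.875         1.7895         1.7895
  2        1.875         1.7080         3.4160
  3        1.875         1.6302         4.8905
  4        1.875         1.5559         6.2234
  5        1.875         1.4850         7.4248
  6      501.875       379.3583     2,276.1496
  Σ                    387.5268     2,299.8938
P = 387.5268; D_Mac = 5.93480 half-year periods = 2.96740 yrs; D_mod = 2.96740/(1+0.04775) = 2.83216 yrs.
ΔP/P ≈ -D_mod · Δy = -2.83216 × (-0.0155) = +0.043899 = +4.3899%.

+4.39%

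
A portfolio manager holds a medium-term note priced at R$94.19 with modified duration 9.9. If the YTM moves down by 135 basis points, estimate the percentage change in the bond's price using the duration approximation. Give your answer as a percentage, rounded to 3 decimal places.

Duration approximation: ΔP/P ≈ -D_mod · Δy = -9.9 × (-0.0135) = +0.133650.
As a percentage: +13.3650%.

+13.365%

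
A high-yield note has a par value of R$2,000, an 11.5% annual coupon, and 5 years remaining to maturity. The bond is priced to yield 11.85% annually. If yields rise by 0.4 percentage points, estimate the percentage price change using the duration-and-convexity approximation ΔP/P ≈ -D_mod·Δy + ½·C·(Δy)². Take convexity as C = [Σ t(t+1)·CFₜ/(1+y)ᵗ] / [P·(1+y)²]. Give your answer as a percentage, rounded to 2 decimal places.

With y = 0.1185:
  t   CF        PV=CF/(1+0.1185)^t    t·PV        t(t+1)·PV
  1       230.00       205.6325       205.6325         411.2651
  2       230.00       183.8467       367.6934       1,103.0803
  3       230.00       164.3690       493.1070       1,972.4278
  4       230.00       146.9548       587.8193       2,939.0967
  5     2,230.00     1,273.8694     6,369.3472      38,216.0834
  Σ                  1,974.6725     8,023.5995      44,641.9532
P = 1,974.6725; D_Mac = 4.06326 yrs; D_mod = 3.63277 yrs; C = 18.07075.
Duration effect: -3.63277 × (+0.004) = -0.014531
Convexity effect: 0.5 × 18.07075 × (0.004)² = +0.0001446
ΔP/P ≈ -0.014531 + 0.0001446 = -0.014387 = -1.4387%.

-1.44%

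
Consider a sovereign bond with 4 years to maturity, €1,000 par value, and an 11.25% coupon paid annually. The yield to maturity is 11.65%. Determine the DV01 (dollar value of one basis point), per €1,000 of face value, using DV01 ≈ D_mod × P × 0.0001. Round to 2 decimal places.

€0.30

Periodic yield y = 0.1165.
  t   CF        PV=CF/(1+0.1165)^t    t·PV
  1       112.50       100.7613       100.7613
  2       112.50        90.2475       180.4950
  3       112.50        80.8307       242.4921
  4     1,112.50       715.9210     2,863.6841
  Σ                    987.7605     3,387.4324
P = 987.7605; D_Mac = 3.42941 yrs; D_mod = 3.07157 yrs.
DV01 ≈ 3.07157 × 987.7605 × 0.0001 = 0.303397.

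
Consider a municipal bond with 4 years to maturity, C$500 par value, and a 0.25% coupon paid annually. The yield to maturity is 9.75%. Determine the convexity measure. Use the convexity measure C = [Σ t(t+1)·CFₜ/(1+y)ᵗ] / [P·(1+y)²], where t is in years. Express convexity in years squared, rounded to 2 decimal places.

16.50

With y = 0.0975:
  t   CF        PV=CF/(1+0.0975)^t    t·PV        t(t+1)·PV
  1         1.25         1.1390         1.1390           2.2779
  2         1.25         1.0378         2.0755           6.2266
  3         1.25         0.9456         2.8367          11.3469
  4       501.25       345.4906     1,381.9625       6,909.8125
  Σ                    348.6129     1,388.0137       6,929.6640
P = 348.6129.
Convexity = Σ t(t+1)·PV / [P·(1+y)²] = 6,929.6640 / (348.6129 × 1.204506) = 16.50288.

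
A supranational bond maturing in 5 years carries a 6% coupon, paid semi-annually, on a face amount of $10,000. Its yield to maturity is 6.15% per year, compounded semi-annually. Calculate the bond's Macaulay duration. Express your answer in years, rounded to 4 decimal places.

Periodic yield y = 0.03075. Discount each cash flow and weight by its period:
  t   CF        PV=CF/(1+0.03075)^t    t·PV
  1       300.00       291.0502       291.0502
  2       300.00       282.3674       564.7348
  3       300.00       273.9436       821.8309
  4       300.00       265.7712     1,063.0847
  5       300.00       257.8425     1,289.2126
  6       300.00       250.1504     1,500.9024
  7       300.00       242.6877     1,698.8142
  8       300.00       235.4477     1,883.5818
  9       300.00       228.4237     2,055.8133
  10   10,300.00     7,608.5831    76,085.8313
  Σ                  9,936.2677    87,254.8563
Price P = Σ PV = 9,936.2677.
Macaulay duration = Σ(t·PV) / P = 87,254.8563 / 9,936.2677 = 8.78145 half-year periods.
In years: 8.78145 / 2 = 4.39073 years.

4.3907 years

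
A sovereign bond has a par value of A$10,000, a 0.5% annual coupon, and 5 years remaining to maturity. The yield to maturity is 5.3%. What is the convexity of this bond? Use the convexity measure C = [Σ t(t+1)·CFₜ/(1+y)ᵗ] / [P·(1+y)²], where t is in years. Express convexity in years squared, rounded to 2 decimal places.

With y = 0.053:
  t   CF        PV=CF/(1+0.053)^t    t·PV        t(t+1)·PV
  1        50.00        47.4834        47.4834          94.9668
  2        50.00        45.0934        90.1869         270.5606
  3        50.00        42.8238       128.4713         513.8852
  4        50.00        40.6683       162.6734         813.3669
  5    10,050.00     7,762.9038    38,814.5191     232,887.1148
  Σ                  7,938.9728    39,243.3341     234,579.8943
P = 7,938.9728.
Convexity = Σ t(t+1)·PV / [P·(1+y)²] = 234,579.8943 / (7,938.9728 × 1.108809) = 26.64831.

26.65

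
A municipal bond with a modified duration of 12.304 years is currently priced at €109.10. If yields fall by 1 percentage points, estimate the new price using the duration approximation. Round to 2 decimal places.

€122.52

Duration approximation: ΔP/P ≈ -D_mod · Δy = -12.304 × (-0.01) = +0.123040.
New price ≈ 109.10 × (1 + 0.123040) = 122.523664.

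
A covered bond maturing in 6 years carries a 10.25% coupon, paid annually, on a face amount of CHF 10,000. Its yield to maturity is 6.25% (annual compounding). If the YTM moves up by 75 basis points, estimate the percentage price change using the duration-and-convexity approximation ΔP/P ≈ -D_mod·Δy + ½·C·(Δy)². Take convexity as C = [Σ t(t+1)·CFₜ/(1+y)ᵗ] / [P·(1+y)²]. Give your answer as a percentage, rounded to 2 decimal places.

With y = 0.0625:
  t   CF        PV=CF/(1+0.0625)^t    t·PV        t(t+1)·PV
  1     1,025.00       964.7059       964.7059       1,929.4118
  2     1,025.00       907.9585     1,815.9170       5,447.7509
  3     1,025.00       854.5492     2,563.6475      10,254.5899
  4     1,025.00       804.2816     3,217.1262      16,085.6312
  5     1,025.00       756.9709     3,784.8544      22,709.1263
  6    11,025.00     7,663.1083    45,978.6501     321,850.5504
  Σ                 11,951.5743    58,324.9010     378,277.0604
P = 11,951.5743; D_Mac = 4.88010 yrs; D_mod = 4.59304 yrs; C = 28.03671.
Duration effect: -4.59304 × (+0.0075) = -0.034448
Convexity effect: 0.5 × 28.03671 × (0.0075)² = +0.0007885
ΔP/P ≈ -0.034448 + 0.0007885 = -0.033659 = -3.3659%.

-3.37%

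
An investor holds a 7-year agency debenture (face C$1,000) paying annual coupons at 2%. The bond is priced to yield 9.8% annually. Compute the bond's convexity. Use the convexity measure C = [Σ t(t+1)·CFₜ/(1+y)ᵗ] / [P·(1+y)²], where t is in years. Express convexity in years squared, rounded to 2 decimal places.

41.81

With y = 0.098:
  t   CF        PV=CF/(1+0.098)^t    t·PV        t(t+1)·PV
  1        20.00        18.2149        18.2149          36.4299
  2        20.00        16.5892        33.1784          99.5352
  3        20.00        15.1086        45.3257         181.3027
  4        20.00        13.7601        55.0403         275.2014
  5        20.00        12.5319        62.6597         375.9582
  6        20.00        11.4134        68.4805         479.3638
  7     1,020.00       530.1317     3,710.9220      29,687.3763
  Σ                    617.7498     3,993.8216      31,135.1675
P = 617.7498.
Convexity = Σ t(t+1)·PV / [P·(1+y)²] = 31,135.1675 / (617.7498 × 1.205604) = 41.80554.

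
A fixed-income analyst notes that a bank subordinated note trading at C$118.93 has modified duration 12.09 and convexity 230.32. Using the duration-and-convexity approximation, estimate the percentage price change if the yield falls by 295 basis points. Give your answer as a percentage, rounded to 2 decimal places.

+45.69%

Duration effect: -D_mod·Δy = -12.09 × (-0.0295) = +0.356655
Convexity effect: ½·C·(Δy)² = 0.5 × 230.32 × (-0.0295)² = +0.10021799
ΔP/P ≈ +0.356655 + 0.10021799 = +0.45687299
= +45.687299%.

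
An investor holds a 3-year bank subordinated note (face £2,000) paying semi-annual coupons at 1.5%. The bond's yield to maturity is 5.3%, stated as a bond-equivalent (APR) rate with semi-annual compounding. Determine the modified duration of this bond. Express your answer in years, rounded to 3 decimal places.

2.865 years

Periodic yield y = 0.0265. First find Macaulay duration:
  t   CF        PV=CF/(1+0.0265)^t    t·PV
  1        15.00        14.6128        14.6128
  2        15.00        14.2355        28.4710
  3        15.00        13.8680        41.6041
  4        15.00        13.5100        54.0400
  5        15.00        13.1612        65.8062
  6     2,015.00     1,722.3497    10,334.0981
  Σ                  1,791.7372    10,538.6321
P = 1,791.7372; Macaulay duration = 10,538.6321 / 1,791.7372 = 5.88180 half-year periods = 2.94090 years.
Modified duration = D_Mac / (1 + y) = 2.94090 / 1.0265 = 2.86498 years.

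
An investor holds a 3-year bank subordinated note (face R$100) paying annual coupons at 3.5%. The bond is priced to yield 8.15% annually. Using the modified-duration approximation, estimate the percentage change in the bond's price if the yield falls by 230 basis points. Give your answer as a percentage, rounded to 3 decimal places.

Periodic yield y = 0.0815. Modified duration first:
  t   CF        PV=CF/(1+0.0815)^t    t·PV
  1         3.50         3.2362         3.2362
  2         3.50         2.9924         5.9847
  3       103.50        81.8202       245.4607
  Σ                     88.0489       254.6817
P = 88.0489; D_Mac = 2.89250 yrs; D_mod = 2.89250/(1+0.0815) = 2.67453 yrs.
ΔP/P ≈ -D_mod · Δy = -2.67453 × (-0.023) = +0.061514 = +6.1514%.

+6.151%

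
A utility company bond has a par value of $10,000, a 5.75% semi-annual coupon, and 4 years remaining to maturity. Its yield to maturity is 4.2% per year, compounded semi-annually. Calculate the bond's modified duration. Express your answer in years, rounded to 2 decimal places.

3.57 years

Periodic yield y = 0.021. First find Macaulay duration:
  t   CF        PV=CF/(1+0.021)^t    t·PV
  1       287.50       281.5867       281.5867
  2       287.50       275.7950       551.5900
  3       287.50       270.1224       810.3672
  4       287.50       264.5665     1,058.2661
  5       287.50       259.1249     1,295.6245
  6       287.50       253.7952     1,522.7712
  7       287.50       248.5751     1,740.0258
  8    10,287.50     8,711.7201    69,693.7605
  Σ                 10,565.2859    76,953.9919
P = 10,565.2859; Macaulay duration = 76,953.9919 / 10,565.2859 = 7.28366 half-year periods = 3.64183 years.
Modified duration = D_Mac / (1 + y) = 3.64183 / 1.021 = 3.56693 years.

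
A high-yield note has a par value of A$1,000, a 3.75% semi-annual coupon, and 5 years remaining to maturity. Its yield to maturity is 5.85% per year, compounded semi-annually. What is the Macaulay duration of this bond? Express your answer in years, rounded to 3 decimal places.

4.582 years

Periodic yield y = 0.02925. Discount each cash flow and weight by its period:
  t   CF        PV=CF/(1+0.02925)^t    t·PV
  1        18.75        18.2171        18.2171
  2        18.75        17.6994        35.3989
  3        18.75        17.1964        51.5893
  4        18.75        16.7077        66.8310
  5        18.75        16.2329        81.1646
  6        18.75        15.7716        94.6297
  7        18.75        15.3234       107.2638
  8        18.75        14.8879       119.1034
  9        18.75        14.4648       130.1835
  10    1,018.75       763.5876     7,635.8760
  Σ                    910.0891     8,340.2573
Price P = Σ PV = 910.0891.
Macaulay duration = Σ(t·PV) / P = 8,340.2573 / 910.0891 = 9.16422 half-year periods.
In years: 9.16422 / 2 = 4.58211 years.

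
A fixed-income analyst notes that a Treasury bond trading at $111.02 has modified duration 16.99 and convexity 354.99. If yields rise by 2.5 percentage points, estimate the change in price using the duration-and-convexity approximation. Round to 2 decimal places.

Duration effect: -D_mod·Δy = -16.99 × (+0.025) = -0.424750
Convexity effect: ½·C·(Δy)² = 0.5 × 354.99 × (0.025)² = +0.110934375
ΔP/P ≈ -0.424750 + 0.110934375 = -0.313815625
ΔP ≈ 111.02 × (-0.313815625) = -34.8398106875.

-$34.84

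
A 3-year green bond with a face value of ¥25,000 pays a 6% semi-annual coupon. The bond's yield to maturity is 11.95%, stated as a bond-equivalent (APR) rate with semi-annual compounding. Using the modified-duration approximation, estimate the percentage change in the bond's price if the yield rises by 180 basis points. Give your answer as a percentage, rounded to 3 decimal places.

Periodic yield y = 0.05975. Modified duration first:
  t   CF        PV=CF/(1+0.05975)^t    t·PV
  1       750.00       707.7141       707.7141
  2       750.00       667.8123     1,335.6246
  3       750.00       630.1602     1,890.4807
  4       750.00       594.6310     2,378.5241
  5       750.00       561.1050     2,805.5250
  6    25,750.00    18,178.4430   109,070.6578
  Σ                 21,339.8656   118,188.5262
P = 21,339.8656; D_Mac = 5.53839 half-year periods = 2.76920 yrs; D_mod = 2.76920/(1+0.05975) = 2.61307 yrs.
ΔP/P ≈ -D_mod · Δy = -2.61307 × (+0.018) = -0.047035 = -4.7035%.

-4.704%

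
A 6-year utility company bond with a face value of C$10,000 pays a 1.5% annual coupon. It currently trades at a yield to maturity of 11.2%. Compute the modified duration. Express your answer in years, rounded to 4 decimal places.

5.1266 years

Periodic yield y = 0.112. First find Macaulay duration:
  t   CF        PV=CF/(1+0.112)^t    t·PV
  1       150.00       134.8921       134.8921
  2       150.00       121.3058       242.6117
  3       150.00       109.0880       327.2639
  4       150.00        98.1007       392.4028
  5       150.00        88.2201       441.1003
  6    10,150.00     5,368.3067    32,209.8401
  Σ                  5,919.9133    33,748.1109
P = 5,919.9133; Macaulay duration = 33,748.1109 / 5,919.9133 = 5.70078 years.
Modified duration = D_Mac / (1 + y) = 5.70078 / 1.112 = 5.12660 years.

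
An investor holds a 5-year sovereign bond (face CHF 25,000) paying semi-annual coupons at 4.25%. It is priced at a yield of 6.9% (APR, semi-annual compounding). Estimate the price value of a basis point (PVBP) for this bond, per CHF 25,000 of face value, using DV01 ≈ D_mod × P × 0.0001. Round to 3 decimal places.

Periodic yield y = 0.0345.
  t   CF        PV=CF/(1+0.0345)^t    t·PV
  1       531.25       513.5331       513.5331
  2       531.25       496.4071       992.8141
  3       531.25       479.8522     1,439.5565
  4       531.25       463.8494     1,855.3974
  5       531.25       448.3802     2,241.9012
  6       531.25       433.4270     2,600.5621
  7       531.25       418.9725     2,932.8072
  8       531.25       405.0000     3,239.9997
  9       531.25       391.4934     3,523.4410
  10   25,531.25    18,187.2538   181,872.5384
  Σ                 22,238.1687   201,212.5507
P = 22,238.1687; D_Mac = 9.04807 half-year periods = 4.52404 yrs; D_mod = 4.37316 yrs.
DV01 ≈ 4.37316 × 22,238.1687 × 0.0001 = 9.725111.

CHF 9.725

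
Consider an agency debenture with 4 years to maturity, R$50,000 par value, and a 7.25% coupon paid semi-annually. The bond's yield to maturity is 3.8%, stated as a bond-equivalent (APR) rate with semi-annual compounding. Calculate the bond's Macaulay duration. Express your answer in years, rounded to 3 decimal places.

Periodic yield y = 0.019. Discount each cash flow and weight by its period:
  t   CF        PV=CF/(1+0.019)^t    t·PV
  1     1,812.50     1,778.7046     1,778.7046
  2     1,812.50     1,745.5394     3,491.0787
  3     1,812.50     1,712.9925     5,138.9775
  4     1,812.50     1,681.0525     6,724.2100
  5     1,812.50     1,649.7081     8,248.5403
  6     1,812.50     1,618.9480     9,713.6883
  7     1,812.50     1,588.7616    11,121.3310
  8    51,812.50    44,569.8401   356,558.7207
  Σ                 56,345.5467   402,775.2511
Price P = Σ PV = 56,345.5467.
Macaulay duration = Σ(t·PV) / P = 402,775.2511 / 56,345.5467 = 7.14831 half-year periods.
In years: 7.14831 / 2 = 3.57415 years.

3.574 years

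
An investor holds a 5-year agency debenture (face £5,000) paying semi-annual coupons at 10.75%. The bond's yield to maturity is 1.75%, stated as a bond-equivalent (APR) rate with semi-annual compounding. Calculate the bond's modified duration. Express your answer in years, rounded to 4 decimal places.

Periodic yield y = 0.00875. First find Macaulay duration:
  t   CF        PV=CF/(1+0.00875)^t    t·PV
  1       268.75       266.4188       266.4188
  2       268.75       264.1079       528.2158
  3       268.75       261.8170       785.4510
  4       268.75       259.5460     1,038.1839
  5       268.75       257.2946     1,286.4732
  6       268.75       255.0628     1,530.3770
  7       268.75       252.8504     1,769.9528
  8       268.75       250.6571     2,005.2572
  9       268.75       248.4829     2,236.3463
  10    5,268.75     4,829.1658    48,291.6578
  Σ                  7,145.4034    59,738.3337
P = 7,145.4034; Macaulay duration = 59,738.3337 / 7,145.4034 = 8.36039 half-year periods = 4.18019 years.
Modified duration = D_Mac / (1 + y) = 4.18019 / 1.00875 = 4.14393 years.

4.1439 years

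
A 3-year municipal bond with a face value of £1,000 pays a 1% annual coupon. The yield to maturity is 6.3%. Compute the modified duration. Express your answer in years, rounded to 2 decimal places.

2.79 years

Periodic yield y = 0.063. First find Macaulay duration:
  t   CF        PV=CF/(1+0.063)^t    t·PV
  1        10.00         9.4073         9.4073
  2        10.00         8.8498        17.6996
  3     1,010.00       840.8559     2,522.5677
  Σ                    859.1130     2,549.6747
P = 859.1130; Macaulay duration = 2,549.6747 / 859.1130 = 2.96780 years.
Modified duration = D_Mac / (1 + y) = 2.96780 / 1.063 = 2.79191 years.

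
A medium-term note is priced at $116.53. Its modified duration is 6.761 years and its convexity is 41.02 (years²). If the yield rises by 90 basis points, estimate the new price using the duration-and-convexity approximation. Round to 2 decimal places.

Duration effect: -D_mod·Δy = -6.761 × (+0.009) = -0.060849
Convexity effect: ½·C·(Δy)² = 0.5 × 41.02 × (0.009)² = +0.00166131
ΔP/P ≈ -0.060849 + 0.00166131 = -0.05918769
New price ≈ 116.53 × (1 - 0.05918769) = 109.6328584843.

$109.63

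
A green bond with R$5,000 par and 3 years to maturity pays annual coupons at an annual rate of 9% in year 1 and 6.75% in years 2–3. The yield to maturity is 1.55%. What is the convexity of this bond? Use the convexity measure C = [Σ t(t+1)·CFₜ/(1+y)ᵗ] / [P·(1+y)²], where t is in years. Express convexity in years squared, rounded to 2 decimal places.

10.58

With y = 0.0155:
  t   CF        PV=CF/(1+0.0155)^t    t·PV        t(t+1)·PV
  1       450.00       443.1315       443.1315         886.2629
  2       337.50       327.2758       654.5516       1,963.6549
  3     5,337.50     5,096.8060    15,290.4181      61,161.6722
  Σ                  5,867.2133    16,388.1012      64,011.5901
P = 5,867.2133.
Convexity = Σ t(t+1)·PV / [P·(1+y)²] = 64,011.5901 / (5,867.2133 × 1.031240) = 10.57954.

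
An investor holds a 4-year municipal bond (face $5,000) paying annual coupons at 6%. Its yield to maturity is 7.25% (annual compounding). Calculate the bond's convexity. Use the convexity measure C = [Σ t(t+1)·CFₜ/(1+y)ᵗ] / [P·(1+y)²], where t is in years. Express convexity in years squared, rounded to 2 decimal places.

15.46

With y = 0.0725:
  t   CF        PV=CF/(1+0.0725)^t    t·PV        t(t+1)·PV
  1       300.00       279.7203       279.7203         559.4406
  2       300.00       260.8114       521.6229       1,564.8687
  3       300.00       243.1808       729.5425       2,918.1701
  4     5,300.00     4,005.7761    16,023.1042      80,115.5211
  Σ                  4,789.4886    17,553.9899      85,158.0004
P = 4,789.4886.
Convexity = Σ t(t+1)·PV / [P·(1+y)²] = 85,158.0004 / (4,789.4886 × 1.150256) = 15.45759.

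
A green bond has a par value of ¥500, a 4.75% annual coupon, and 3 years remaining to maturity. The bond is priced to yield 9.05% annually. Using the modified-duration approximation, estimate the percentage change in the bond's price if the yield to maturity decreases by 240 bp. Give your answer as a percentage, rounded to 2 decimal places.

Periodic yield y = 0.0905. Modified duration first:
  t   CF        PV=CF/(1+0.0905)^t    t·PV
  1        23.75        21.7790        21.7790
  2        23.75        19.9716        39.9431
  3       523.75       403.8751     1,211.6252
  Σ                    445.6256     1,273.3473
P = 445.6256; D_Mac = 2.85744 yrs; D_mod = 2.85744/(1+0.0905) = 2.62030 yrs.
ΔP/P ≈ -D_mod · Δy = -2.62030 × (-0.024) = +0.062887 = +6.2887%.

+6.29%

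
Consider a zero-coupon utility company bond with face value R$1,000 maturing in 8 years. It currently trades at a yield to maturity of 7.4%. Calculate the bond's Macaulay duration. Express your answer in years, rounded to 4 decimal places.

8.0000 years

A zero-coupon bond has a single cash flow at maturity, so its Macaulay duration equals its maturity: 8 years.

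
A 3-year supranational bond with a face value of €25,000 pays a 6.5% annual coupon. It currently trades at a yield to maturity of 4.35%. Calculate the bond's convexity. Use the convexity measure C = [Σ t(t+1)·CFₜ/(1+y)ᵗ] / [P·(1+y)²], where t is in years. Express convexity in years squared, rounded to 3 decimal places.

With y = 0.0435:
  t   CF        PV=CF/(1+0.0435)^t    t·PV        t(t+1)·PV
  1     1,625.00     1,557.2592     1,557.2592       3,114.5184
  2     1,625.00     1,492.3423     2,984.6847       8,954.0540
  3    26,625.00    23,432.1563    70,296.4690     281,185.8760
  Σ                 26,481.7579    74,838.4129     293,254.4485
P = 26,481.7579.
Convexity = Σ t(t+1)·PV / [P·(1+y)²] = 293,254.4485 / (26,481.7579 × 1.088892) = 10.16981.

10.170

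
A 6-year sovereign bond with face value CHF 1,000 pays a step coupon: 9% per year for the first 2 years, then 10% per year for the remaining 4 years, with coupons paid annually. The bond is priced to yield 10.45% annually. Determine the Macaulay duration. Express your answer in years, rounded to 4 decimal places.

Periodic yield y = 0.1045. Discount each cash flow and weight by its year:
  t   CF        PV=CF/(1+0.1045)^t    t·PV
  1        90.00        81.4848        81.4848
  2        90.00        73.7753       147.5506
  3       100.00        74.2169       222.6507
  4       100.00        67.1950       268.7801
  5       100.00        60.8375       304.1875
  6     1,100.00       605.8964     3,635.3783
  Σ                    963.4060     4,660.0321
Price P = Σ PV = 963.4060.
Macaulay duration = Σ(t·PV) / P = 4,660.0321 / 963.4060 = 4.83704 years.

4.8370 years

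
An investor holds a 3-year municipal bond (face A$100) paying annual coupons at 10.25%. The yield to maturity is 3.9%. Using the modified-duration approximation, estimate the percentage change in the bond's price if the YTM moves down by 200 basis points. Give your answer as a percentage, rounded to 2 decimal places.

+5.30%

Periodic yield y = 0.039. Modified duration first:
  t   CF        PV=CF/(1+0.039)^t    t·PV
  1        10.25         9.8653         9.8653
  2        10.25         9.4950        18.9899
  3       110.25        98.2951       294.8854
  Σ                    117.6553       323.7405
P = 117.6553; D_Mac = 2.75160 yrs; D_mod = 2.75160/(1+0.039) = 2.64832 yrs.
ΔP/P ≈ -D_mod · Δy = -2.64832 × (-0.02) = +0.052966 = +5.2966%.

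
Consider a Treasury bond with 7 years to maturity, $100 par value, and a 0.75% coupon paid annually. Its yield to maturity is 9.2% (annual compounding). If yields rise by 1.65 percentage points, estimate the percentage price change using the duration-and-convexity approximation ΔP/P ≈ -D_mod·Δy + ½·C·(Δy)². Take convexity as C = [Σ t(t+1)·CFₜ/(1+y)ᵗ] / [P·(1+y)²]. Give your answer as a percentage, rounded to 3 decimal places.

With y = 0.092:
  t   CF        PV=CF/(1+0.092)^t    t·PV        t(t+1)·PV
  1         0.75         0.6868         0.6868           1.3736
  2         0.75         0.6289         1.2579           3.7737
  3         0.75         0.5760         1.7279           6.9115
  4         0.75         0.5274         2.1097          10.5487
  5         0.75         0.4830         2.4150          14.4900
  6         0.75         0.4423         2.6539          18.5770
  7       100.75        54.4110       380.8769       3,047.0151
  Σ                     57.7555       391.7281       3,102.6897
P = 57.7555; D_Mac = 6.78253 yrs; D_mod = 6.21111 yrs; C = 45.05055.
Duration effect: -6.21111 × (+0.0165) = -0.102483
Convexity effect: 0.5 × 45.05055 × (0.0165)² = +0.0061325
ΔP/P ≈ -0.102483 + 0.0061325 = -0.096351 = -9.6351%.

-9.635%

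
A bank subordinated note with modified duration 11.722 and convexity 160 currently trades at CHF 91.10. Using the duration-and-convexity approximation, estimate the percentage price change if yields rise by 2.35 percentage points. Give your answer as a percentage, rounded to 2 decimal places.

Duration effect: -D_mod·Δy = -11.722 × (+0.0235) = -0.275467
Convexity effect: ½·C·(Δy)² = 0.5 × 160 × (0.0235)² = +0.0441800
ΔP/P ≈ -0.275467 + 0.0441800 = -0.231287
= -23.1287%.

-23.13%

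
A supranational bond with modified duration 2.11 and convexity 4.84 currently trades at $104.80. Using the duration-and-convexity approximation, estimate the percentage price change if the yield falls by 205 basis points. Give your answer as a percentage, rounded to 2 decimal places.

+4.43%

Duration effect: -D_mod·Δy = -2.11 × (-0.0205) = +0.043255
Convexity effect: ½·C·(Δy)² = 0.5 × 4.84 × (-0.0205)² = +0.001017005
ΔP/P ≈ +0.043255 + 0.001017005 = +0.044272005
= +4.4272005%.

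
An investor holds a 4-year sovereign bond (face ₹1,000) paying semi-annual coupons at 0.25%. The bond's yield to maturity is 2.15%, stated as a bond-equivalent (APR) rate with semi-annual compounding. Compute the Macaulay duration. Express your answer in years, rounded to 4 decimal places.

3.9817 years

Periodic yield y = 0.01075. Discount each cash flow and weight by its period:
  t   CF        PV=CF/(1+0.01075)^t    t·PV
  1         1.25         1.2367         1.2367
  2         1.25         1.2236         2.4471
  3         1.25         1.2105         3.6316
  4         1.25         1.1977         4.7907
  5         1.25         1.1849         5.9246
  6         1.25         1.1723         7.0339
  7         1.25         1.1599         8.1190
  8     1,001.25       919.1630     7,353.3039
  Σ                    927.5486     7,386.4876
Price P = Σ PV = 927.5486.
Macaulay duration = Σ(t·PV) / P = 7,386.4876 / 927.5486 = 7.96345 half-year periods.
In years: 7.96345 / 2 = 3.98173 years.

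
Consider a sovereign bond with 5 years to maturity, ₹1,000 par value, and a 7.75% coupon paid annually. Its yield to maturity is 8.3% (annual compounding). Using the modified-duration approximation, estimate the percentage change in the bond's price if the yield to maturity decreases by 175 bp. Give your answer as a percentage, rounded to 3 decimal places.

+6.984%

Periodic yield y = 0.083. Modified duration first:
  t   CF        PV=CF/(1+0.083)^t    t·PV
  1        77.50        71.5605        71.5605
  2        77.50        66.0762       132.1523
  3        77.50        61.0122       183.0365
  4        77.50        56.3362       225.3450
  5     1,077.50       723.2276     3,616.1380
  Σ                    978.2126     4,228.2323
P = 978.2126; D_Mac = 4.32241 yrs; D_mod = 4.32241/(1+0.083) = 3.99114 yrs.
ΔP/P ≈ -D_mod · Δy = -3.99114 × (-0.0175) = +0.069845 = +6.9845%.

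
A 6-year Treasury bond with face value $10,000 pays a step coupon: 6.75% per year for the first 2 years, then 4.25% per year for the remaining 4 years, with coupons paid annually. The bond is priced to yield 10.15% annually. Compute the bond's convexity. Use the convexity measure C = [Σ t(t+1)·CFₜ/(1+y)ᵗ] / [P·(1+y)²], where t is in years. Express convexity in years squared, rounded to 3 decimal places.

27.962

With y = 0.1015:
  t   CF        PV=CF/(1+0.1015)^t    t·PV        t(t+1)·PV
  1       675.00       612.8007       612.8007       1,225.6015
  2       675.00       556.3329     1,112.6659       3,337.9976
  3       425.00       318.0061       954.0182       3,816.0730
  4       425.00       288.7028     1,154.8110       5,774.0550
  5       425.00       262.0996     1,310.4982       7,862.9892
  6    10,425.00     5,836.7226    35,020.3357     245,142.3500
  Σ                  7,874.6648    40,165.1298     267,159.0663
P = 7,874.6648.
Convexity = Σ t(t+1)·PV / [P·(1+y)²] = 267,159.0663 / (7,874.6648 × 1.213302) = 27.96204.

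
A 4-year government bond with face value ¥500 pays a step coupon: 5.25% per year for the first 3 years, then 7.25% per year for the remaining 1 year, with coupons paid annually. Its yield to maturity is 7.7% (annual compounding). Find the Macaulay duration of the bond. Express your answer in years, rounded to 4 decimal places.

Periodic yield y = 0.077. Discount each cash flow and weight by its year:
  t   CF        PV=CF/(1+0.077)^t    t·PV
  1        26.25        24.3733        24.3733
  2        26.25        22.6307        45.2614
  3        26.25        21.0127        63.0381
  4       536.25       398.5699     1,594.2796
  Σ                    466.5866     1,726.9524
Price P = Σ PV = 466.5866.
Macaulay duration = Σ(t·PV) / P = 1,726.9524 / 466.5866 = 3.70125 years.

3.7012 years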